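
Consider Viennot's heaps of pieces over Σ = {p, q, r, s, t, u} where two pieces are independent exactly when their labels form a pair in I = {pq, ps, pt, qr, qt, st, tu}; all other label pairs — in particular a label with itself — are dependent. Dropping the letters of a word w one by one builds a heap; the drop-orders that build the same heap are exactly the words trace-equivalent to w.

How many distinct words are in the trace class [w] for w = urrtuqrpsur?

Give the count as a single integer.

drop 0:u onto floor
drop 1:r onto {0:u}
drop 2:r onto {1:r}
drop 3:t onto {2:r}
drop 4:u onto {2:r}
drop 5:q onto {4:u}
drop 6:r onto {3:t, 4:u}
drop 7:p onto {6:r}
drop 8:s onto {5:q, 6:r}
drop 9:u onto {7:p, 8:s}
drop 10:r onto {9:u}
ground layer = {0:u}
drop-orders for the pieces not yet dropped (sum over which currently-grounded one goes next):
  1 to go: {10} 1
  2 to go: {9,10} 1
  3 to go: {7,9,10} 1  {8,9,10} 1
  4 to go: {5,8,9,10} 1  {7,8,9,10} 2
  5 to go: {5,7,8,9,10} 3  {6,7,8,9,10} 2
  6 to go: {3,6,7,8,9,10} 2  {5,6,7,8,9,10} 5
  7 to go: {3,5,6,7,8,9,10} 7  {4,5,6,7,8,9,10} 5
  8 to go: {3,4,5,6,7,8,9,10} 12
  9 to go: {2,3,4,5,6,7,8,9,10} 12
  if 0:u drops first: 12 orders

12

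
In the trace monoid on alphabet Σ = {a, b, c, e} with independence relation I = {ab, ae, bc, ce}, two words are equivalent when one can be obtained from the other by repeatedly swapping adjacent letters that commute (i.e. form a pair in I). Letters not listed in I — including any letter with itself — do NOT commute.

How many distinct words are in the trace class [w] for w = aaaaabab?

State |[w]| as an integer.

28

#0=a has no predecessor
#1=a depends on [0:a]
#2=a depends on [1:a]
#3=a depends on [2:a]
#4=a depends on [3:a]
#5=b has no predecessor
#6=a depends on [4:a]
#7=b depends on [5:b]
sources: [0:a, 5:b]
N(rest) = Σ N(rest − s) over sources s of rest; N(one piece) = 1:
  size 1 → [6]=1  [7]=1
  size 2 → [4,6]=1  [5,7]=1  [6,7]=2
  size 3 → [3,4,6]=1  [4,6,7]=3  [5,6,7]=3
  size 4 → [2,3,4,6]=1  [3,4,6,7]=4  [4,5,6,7]=6
  size 5 → [1,2,3,4,6]=1  [2,3,4,6,7]=5  [3,4,5,6,7]=10
  size 6 → [0,1,2,3,4,6]=1  [1,2,3,4,6,7]=6  [2,3,4,5,6,7]=15
  first=0(a) contributes 21
  first=5(b) contributes 7
|[w]| = 28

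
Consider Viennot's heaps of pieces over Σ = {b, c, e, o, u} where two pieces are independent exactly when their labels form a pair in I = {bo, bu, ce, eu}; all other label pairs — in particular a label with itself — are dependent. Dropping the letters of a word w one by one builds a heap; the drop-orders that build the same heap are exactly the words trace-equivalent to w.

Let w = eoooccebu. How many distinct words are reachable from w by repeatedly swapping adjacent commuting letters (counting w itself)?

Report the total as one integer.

7

drop 0:e onto floor
drop 1:o onto {0:e}
drop 2:o onto {1:o}
drop 3:o onto {2:o}
drop 4:c onto {3:o}
drop 5:c onto {4:c}
drop 6:e onto {3:o}
drop 7:b onto {5:c, 6:e}
drop 8:u onto {5:c}
ground layer = {0:e}
drop-orders for the pieces not yet dropped (sum over which currently-grounded one goes next):
  1 to go: {7} 1  {8} 1
  2 to go: {6,7} 1  {7,8} 2
  3 to go: {5,7,8} 2  {6,7,8} 3
  4 to go: {4,5,7,8} 2  {5,6,7,8} 5
  5 to go: {4,5,6,7,8} 7
  6 to go: {3,4,5,6,7,8} 7
  7 to go: {2,3,4,5,6,7,8} 7
  if 0:e drops first: 7 orders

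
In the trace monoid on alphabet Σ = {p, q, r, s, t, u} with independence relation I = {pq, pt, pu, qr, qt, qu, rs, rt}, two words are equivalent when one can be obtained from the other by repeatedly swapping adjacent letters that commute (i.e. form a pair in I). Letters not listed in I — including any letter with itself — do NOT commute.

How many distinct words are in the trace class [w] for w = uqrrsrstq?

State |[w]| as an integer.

182

drop 0:u onto floor
drop 1:q onto floor
drop 2:r onto {0:u}
drop 3:r onto {2:r}
drop 4:s onto {0:u, 1:q}
drop 5:r onto {3:r}
drop 6:s onto {4:s}
drop 7:t onto {6:s}
drop 8:q onto {6:s}
ground layer = {0:u, 1:q}
drop-orders for the pieces not yet dropped (sum over which currently-grounded one goes next):
  1 to go: {5} 1  {7} 1  {8} 1
  2 to go: {3,5} 1  {5,7} 2  {5,8} 2  {7,8} 2
  3 to go: {2,3,5} 1  {3,5,7} 3  {3,5,8} 3  {5,7,8} 6  {6,7,8} 2
  4 to go: {2,3,5,7} 4  {2,3,5,8} 4  {3,5,7,8} 12  {4,6,7,8} 2  {5,6,7,8} 8
  5 to go: {1,4,6,7,8} 2  {2,3,5,7,8} 20  {3,5,6,7,8} 20  {4,5,6,7,8} 10
  6 to go: {1,4,5,6,7,8} 12  {2,3,5,6,7,8} 40  {3,4,5,6,7,8} 30
  7 to go: {1,3,4,5,6,7,8} 42  {2,3,4,5,6,7,8} 70
  if 0:u drops first: 112 orders
  if 1:q drops first: 70 orders
heap linearizations: 182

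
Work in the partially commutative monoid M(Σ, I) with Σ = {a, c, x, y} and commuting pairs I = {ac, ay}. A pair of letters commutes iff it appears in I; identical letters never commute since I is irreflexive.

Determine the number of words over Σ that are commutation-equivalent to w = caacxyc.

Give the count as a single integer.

6

#0=c has no predecessor
#1=a has no predecessor
#2=a depends on [1:a]
#3=c depends on [0:c]
#4=x depends on [2:a, 3:c]
#5=y depends on [4:x]
#6=c depends on [5:y]
sources: [0:c, 1:a]
N(rest) = Σ N(rest − s) over sources s of rest; N(one piece) = 1:
  size 1 → [6]=1
  size 2 → [5,6]=1
  size 3 → [4,5,6]=1
  size 4 → [2,4,5,6]=1  [3,4,5,6]=1
  size 5 → [0,3,4,5,6]=1  [1,2,4,5,6]=1  [2,3,4,5,6]=2
  first=0(c) contributes 3
  first=1(a) contributes 3
|[w]| = 6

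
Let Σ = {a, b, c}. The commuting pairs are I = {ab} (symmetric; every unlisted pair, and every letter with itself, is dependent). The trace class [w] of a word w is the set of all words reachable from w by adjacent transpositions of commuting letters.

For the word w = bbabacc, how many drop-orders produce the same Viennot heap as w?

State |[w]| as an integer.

10

0(b) covers ∅
1(b) covers 0:b
2(a) covers ∅
3(b) covers 1:b
4(a) covers 2:a
5(c) covers 3:b, 4:a
6(c) covers 5:c
floor of heap: 0:b, 2:a
completions by unplaced set U, small U first (add the entries for U minus each lowest piece of U):
  |U|=1: {6}:1
  |U|=2: {5,6}:1
  |U|=3: {3,5,6}:1  {4,5,6}:1
  |U|=4: {1,3,5,6}:1  {2,4,5,6}:1  {3,4,5,6}:2
  |U|=5: {0,1,3,5,6}:1  {1,3,4,5,6}:3  {2,3,4,5,6}:3
  start at 0(b): 6
  start at 2(a): 4
sum over floor = 10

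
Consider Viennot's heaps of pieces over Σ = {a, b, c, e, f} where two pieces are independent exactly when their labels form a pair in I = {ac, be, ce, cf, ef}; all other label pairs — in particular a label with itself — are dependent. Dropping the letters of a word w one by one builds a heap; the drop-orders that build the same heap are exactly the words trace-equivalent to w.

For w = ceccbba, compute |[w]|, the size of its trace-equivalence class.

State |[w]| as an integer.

#0=c has no predecessor
#1=e has no predecessor
#2=c depends on [0:c]
#3=c depends on [2:c]
#4=b depends on [3:c]
#5=b depends on [4:b]
#6=a depends on [1:e, 5:b]
sources: [0:c, 1:e]
N(rest) = Σ N(rest − s) over sources s of rest; N(one piece) = 1:
  size 1 → [6]=1
  size 2 → [1,6]=1  [5,6]=1
  size 3 → [1,5,6]=2  [4,5,6]=1
  size 4 → [1,4,5,6]=3  [3,4,5,6]=1
  size 5 → [1,3,4,5,6]=4  [2,3,4,5,6]=1
  first=0(c) contributes 5
  first=1(e) contributes 1
|[w]| = 6

6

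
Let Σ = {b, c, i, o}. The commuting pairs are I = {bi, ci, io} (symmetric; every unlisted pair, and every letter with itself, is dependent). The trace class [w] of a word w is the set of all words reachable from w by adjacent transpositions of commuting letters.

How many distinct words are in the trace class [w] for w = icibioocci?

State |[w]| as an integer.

0(i) covers ∅
1(c) covers ∅
2(i) covers 0:i
3(b) covers 1:c
4(i) covers 2:i
5(o) covers 3:b
6(o) covers 5:o
7(c) covers 6:o
8(c) covers 7:c
9(i) covers 4:i
floor of heap: 0:i, 1:c
completions by unplaced set U, small U first (add the entries for U minus each lowest piece of U):
  |U|=1: {8}:1  {9}:1
  |U|=2: {4,9}:1  {7,8}:1  {8,9}:2
  |U|=3: {2,4,9}:1  {4,8,9}:3  {6,7,8}:1  {7,8,9}:3
  |U|=4: {0,2,4,9}:1  {2,4,8,9}:4  {4,7,8,9}:6  {5,6,7,8}:1  {6,7,8,9}:4
  |U|=5: {0,2,4,8,9}:5  {2,4,7,8,9}:10  {3,5,6,7,8}:1  {4,6,7,8,9}:10  {5,6,7,8,9}:5
  |U|=6: {0,2,4,7,8,9}:15  {1,3,5,6,7,8}:1  {2,4,6,7,8,9}:20  {3,5,6,7,8,9}:6  {4,5,6,7,8,9}:15
  |U|=7: {0,2,4,6,7,8,9}:35  {1,3,5,6,7,8,9}:7  {2,4,5,6,7,8,9}:35  {3,4,5,6,7,8,9}:21
  |U|=8: {0,2,4,5,6,7,8,9}:70  {1,3,4,5,6,7,8,9}:28  {2,3,4,5,6,7,8,9}:56
  start at 0(i): 84
  start at 1(c): 126
sum over floor = 210

210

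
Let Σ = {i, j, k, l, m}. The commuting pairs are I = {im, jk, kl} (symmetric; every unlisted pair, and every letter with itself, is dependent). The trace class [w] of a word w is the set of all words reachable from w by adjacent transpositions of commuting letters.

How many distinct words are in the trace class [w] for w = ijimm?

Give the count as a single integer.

drop 0:i onto floor
drop 1:j onto {0:i}
drop 2:i onto {1:j}
drop 3:m onto {1:j}
drop 4:m onto {3:m}
ground layer = {0:i}
drop-orders for the pieces not yet dropped (sum over which currently-grounded one goes next):
  1 to go: {2} 1  {4} 1
  2 to go: {2,4} 2  {3,4} 1
  3 to go: {2,3,4} 3
  if 0:i drops first: 3 orders

3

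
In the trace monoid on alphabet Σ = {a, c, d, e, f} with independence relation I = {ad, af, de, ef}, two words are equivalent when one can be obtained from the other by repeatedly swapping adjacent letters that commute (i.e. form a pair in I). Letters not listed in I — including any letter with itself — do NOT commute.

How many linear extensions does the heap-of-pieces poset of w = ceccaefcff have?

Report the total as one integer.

piece 0:c — minimal
piece 1:e rests on {0:c}
piece 2:c rests on {1:e}
piece 3:c rests on {2:c}
piece 4:a rests on {3:c}
piece 5:e rests on {4:a}
piece 6:f rests on {3:c}
piece 7:c rests on {5:e, 6:f}
piece 8:f rests on {7:c}
piece 9:f rests on {8:f}
minimal pieces: {0:c}
ways to finish when only these pieces remain (= sum over removing one remaining piece with nothing left below it):
  1 left: {9}→1
  2 left: {8,9}→1
  3 left: {7,8,9}→1
  4 left: {5,7,8,9}→1  {6,7,8,9}→1
  5 left: {4,5,7,8,9}→1  {5,6,7,8,9}→2
  6 left: {4,5,6,7,8,9}→3
  7 left: {3,4,5,6,7,8,9}→3
  8 left: {2,3,4,5,6,7,8,9}→3
  placing 0:c first → 3 extensions

3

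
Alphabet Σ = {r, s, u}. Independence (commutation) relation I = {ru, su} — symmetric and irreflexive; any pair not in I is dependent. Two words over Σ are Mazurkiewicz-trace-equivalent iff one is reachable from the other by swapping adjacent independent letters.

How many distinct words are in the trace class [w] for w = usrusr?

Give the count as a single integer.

15

piece 0:u — minimal
piece 1:s — minimal
piece 2:r rests on {1:s}
piece 3:u rests on {0:u}
piece 4:s rests on {2:r}
piece 5:r rests on {4:s}
minimal pieces: {0:u, 1:s}
ways to finish when only these pieces remain (= sum over removing one remaining piece with nothing left below it):
  1 left: {3}→1  {5}→1
  2 left: {0,3}→1  {3,5}→2  {4,5}→1
  3 left: {0,3,5}→3  {2,4,5}→1  {3,4,5}→3
  4 left: {0,3,4,5}→6  {1,2,4,5}→1  {2,3,4,5}→4
  placing 0:u first → 5 extensions
  placing 1:s first → 10 extensions
total linear extensions = 15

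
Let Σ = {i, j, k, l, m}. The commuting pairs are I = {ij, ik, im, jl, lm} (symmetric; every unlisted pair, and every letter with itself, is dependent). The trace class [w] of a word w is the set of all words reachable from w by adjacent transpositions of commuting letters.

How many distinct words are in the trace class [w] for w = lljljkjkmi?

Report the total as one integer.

0(l) covers ∅
1(l) covers 0:l
2(j) covers ∅
3(l) covers 1:l
4(j) covers 2:j
5(k) covers 3:l, 4:j
6(j) covers 5:k
7(k) covers 6:j
8(m) covers 7:k
9(i) covers 3:l
floor of heap: 0:l, 2:j
completions by unplaced set U, small U first (add the entries for U minus each lowest piece of U):
  |U|=1: {8}:1  {9}:1
  |U|=2: {7,8}:1  {8,9}:2
  |U|=3: {6,7,8}:1  {7,8,9}:3
  |U|=4: {5,6,7,8}:1  {6,7,8,9}:4
  |U|=5: {4,5,6,7,8}:1  {5,6,7,8,9}:5
  |U|=6: {2,4,5,6,7,8}:1  {3,5,6,7,8,9}:5  {4,5,6,7,8,9}:6
  |U|=7: {1,3,5,6,7,8,9}:5  {2,4,5,6,7,8,9}:7  {3,4,5,6,7,8,9}:11
  |U|=8: {0,1,3,5,6,7,8,9}:5  {1,3,4,5,6,7,8,9}:16  {2,3,4,5,6,7,8,9}:18
  start at 0(l): 34
  start at 2(j): 21
sum over floor = 55

55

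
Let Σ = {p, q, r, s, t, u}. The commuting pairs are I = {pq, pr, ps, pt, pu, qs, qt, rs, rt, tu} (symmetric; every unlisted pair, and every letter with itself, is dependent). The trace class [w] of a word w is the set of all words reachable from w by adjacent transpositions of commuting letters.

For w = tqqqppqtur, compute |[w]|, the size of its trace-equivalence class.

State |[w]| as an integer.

1260

0(t) covers ∅
1(q) covers ∅
2(q) covers 1:q
3(q) covers 2:q
4(p) covers ∅
5(p) covers 4:p
6(q) covers 3:q
7(t) covers 0:t
8(u) covers 6:q
9(r) covers 8:u
floor of heap: 0:t, 1:q, 4:p
completions by unplaced set U, small U first (add the entries for U minus each lowest piece of U):
  |U|=1: {5}:1  {7}:1  {9}:1
  |U|=2: {0,7}:1  {4,5}:1  {5,7}:2  {5,9}:2  {7,9}:2  {8,9}:1
  |U|=3: {0,5,7}:3  {0,7,9}:3  {4,5,7}:3  {4,5,9}:3  {5,7,9}:6  {5,8,9}:3  {6,8,9}:1  {7,8,9}:3
  |U|=4: {0,4,5,7}:6  {0,5,7,9}:12  {0,7,8,9}:6  {3,6,8,9}:1  {4,5,7,9}:12  {4,5,8,9}:6  {5,6,8,9}:4  {5,7,8,9}:12  {6,7,8,9}:4
  |U|=5: {0,4,5,7,9}:30  {0,5,7,8,9}:30  {0,6,7,8,9}:10  {2,3,6,8,9}:1  {3,5,6,8,9}:5  {3,6,7,8,9}:5  {4,5,6,8,9}:10  {4,5,7,8,9}:30  {5,6,7,8,9}:20
  |U|=6: {0,3,6,7,8,9}:15  {0,4,5,7,8,9}:90  {0,5,6,7,8,9}:60  {1,2,3,6,8,9}:1  {2,3,5,6,8,9}:6  {2,3,6,7,8,9}:6  {3,4,5,6,8,9}:15  {3,5,6,7,8,9}:30  {4,5,6,7,8,9}:60
  |U|=7: {0,2,3,6,7,8,9}:21  {0,3,5,6,7,8,9}:105  {0,4,5,6,7,8,9}:210  {1,2,3,5,6,8,9}:7  {1,2,3,6,7,8,9}:7  {2,3,4,5,6,8,9}:21  {2,3,5,6,7,8,9}:42  {3,4,5,6,7,8,9}:105
  |U|=8: {0,1,2,3,6,7,8,9}:28  {0,2,3,5,6,7,8,9}:168  {0,3,4,5,6,7,8,9}:420  {1,2,3,4,5,6,8,9}:28  {1,2,3,5,6,7,8,9}:56  {2,3,4,5,6,7,8,9}:168
  start at 0(t): 252
  start at 1(q): 756
  start at 4(p): 252
sum over floor = 1260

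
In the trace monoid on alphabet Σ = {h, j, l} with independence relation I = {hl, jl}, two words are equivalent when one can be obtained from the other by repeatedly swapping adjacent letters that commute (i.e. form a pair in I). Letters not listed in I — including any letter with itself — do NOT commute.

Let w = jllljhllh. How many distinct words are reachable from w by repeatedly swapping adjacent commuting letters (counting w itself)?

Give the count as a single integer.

126

piece 0:j — minimal
piece 1:l — minimal
piece 2:l rests on {1:l}
piece 3:l rests on {2:l}
piece 4:j rests on {0:j}
piece 5:h rests on {4:j}
piece 6:l rests on {3:l}
piece 7:l rests on {6:l}
piece 8:h rests on {5:h}
minimal pieces: {0:j, 1:l}
ways to finish when only these pieces remain (= sum over removing one remaining piece with nothing left below it):
  1 left: {7}→1  {8}→1
  2 left: {5,8}→1  {6,7}→1  {7,8}→2
  3 left: {3,6,7}→1  {4,5,8}→1  {5,7,8}→3  {6,7,8}→3
  4 left: {0,4,5,8}→1  {2,3,6,7}→1  {3,6,7,8}→4  {4,5,7,8}→4  {5,6,7,8}→6
  5 left: {0,4,5,7,8}→5  {1,2,3,6,7}→1  {2,3,6,7,8}→5  {3,5,6,7,8}→10  {4,5,6,7,8}→10
  6 left: {0,4,5,6,7,8}→15  {1,2,3,6,7,8}→6  {2,3,5,6,7,8}→15  {3,4,5,6,7,8}→20
  7 left: {0,3,4,5,6,7,8}→35  {1,2,3,5,6,7,8}→21  {2,3,4,5,6,7,8}→35
  placing 0:j first → 56 extensions
  placing 1:l first → 70 extensions
total linear extensions = 126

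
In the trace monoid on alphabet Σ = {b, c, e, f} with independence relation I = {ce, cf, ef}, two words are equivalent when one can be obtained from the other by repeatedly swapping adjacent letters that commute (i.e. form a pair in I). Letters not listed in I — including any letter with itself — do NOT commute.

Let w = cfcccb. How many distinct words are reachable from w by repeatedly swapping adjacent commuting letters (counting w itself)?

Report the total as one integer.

5

0(c) covers ∅
1(f) covers ∅
2(c) covers 0:c
3(c) covers 2:c
4(c) covers 3:c
5(b) covers 1:f, 4:c
floor of heap: 0:c, 1:f
completions by unplaced set U, small U first (add the entries for U minus each lowest piece of U):
  |U|=1: {5}:1
  |U|=2: {1,5}:1  {4,5}:1
  |U|=3: {1,4,5}:2  {3,4,5}:1
  |U|=4: {1,3,4,5}:3  {2,3,4,5}:1
  start at 0(c): 4
  start at 1(f): 1
sum over floor = 5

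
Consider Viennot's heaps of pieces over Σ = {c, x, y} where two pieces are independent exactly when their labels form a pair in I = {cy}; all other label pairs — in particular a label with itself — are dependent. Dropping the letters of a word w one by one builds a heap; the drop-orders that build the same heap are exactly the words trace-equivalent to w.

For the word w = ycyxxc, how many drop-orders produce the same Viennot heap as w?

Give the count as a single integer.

drop 0:y onto floor
drop 1:c onto floor
drop 2:y onto {0:y}
drop 3:x onto {1:c, 2:y}
drop 4:x onto {3:x}
drop 5:c onto {4:x}
ground layer = {0:y, 1:c}
drop-orders for the pieces not yet dropped (sum over which currently-grounded one goes next):
  1 to go: {5} 1
  2 to go: {4,5} 1
  3 to go: {3,4,5} 1
  4 to go: {1,3,4,5} 1  {2,3,4,5} 1
  if 0:y drops first: 2 orders
  if 1:c drops first: 1 orders
heap linearizations: 3

3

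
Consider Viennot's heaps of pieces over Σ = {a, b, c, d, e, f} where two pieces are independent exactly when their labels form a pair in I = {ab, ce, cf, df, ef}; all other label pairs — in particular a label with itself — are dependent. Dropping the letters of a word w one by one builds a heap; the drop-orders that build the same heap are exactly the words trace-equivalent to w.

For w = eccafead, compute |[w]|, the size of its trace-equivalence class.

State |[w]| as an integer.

6

0(e) covers ∅
1(c) covers ∅
2(c) covers 1:c
3(a) covers 0:e, 2:c
4(f) covers 3:a
5(e) covers 3:a
6(a) covers 4:f, 5:e
7(d) covers 6:a
floor of heap: 0:e, 1:c
completions by unplaced set U, small U first (add the entries for U minus each lowest piece of U):
  |U|=1: {7}:1
  |U|=2: {6,7}:1
  |U|=3: {4,6,7}:1  {5,6,7}:1
  |U|=4: {4,5,6,7}:2
  |U|=5: {3,4,5,6,7}:2
  |U|=6: {0,3,4,5,6,7}:2  {2,3,4,5,6,7}:2
  start at 0(e): 2
  start at 1(c): 4
sum over floor = 6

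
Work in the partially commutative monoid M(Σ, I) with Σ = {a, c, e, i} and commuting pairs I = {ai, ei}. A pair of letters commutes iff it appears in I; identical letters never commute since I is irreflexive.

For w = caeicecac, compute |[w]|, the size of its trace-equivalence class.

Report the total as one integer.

0(c) covers ∅
1(a) covers 0:c
2(e) covers 1:a
3(i) covers 0:c
4(c) covers 2:e, 3:i
5(e) covers 4:c
6(c) covers 5:e
7(a) covers 6:c
8(c) covers 7:a
floor of heap: 0:c
completions by unplaced set U, small U first (add the entries for U minus each lowest piece of U):
  |U|=1: {8}:1
  |U|=2: {7,8}:1
  |U|=3: {6,7,8}:1
  |U|=4: {5,6,7,8}:1
  |U|=5: {4,5,6,7,8}:1
  |U|=6: {2,4,5,6,7,8}:1  {3,4,5,6,7,8}:1
  |U|=7: {1,2,4,5,6,7,8}:1  {2,3,4,5,6,7,8}:2
  start at 0(c): 3

3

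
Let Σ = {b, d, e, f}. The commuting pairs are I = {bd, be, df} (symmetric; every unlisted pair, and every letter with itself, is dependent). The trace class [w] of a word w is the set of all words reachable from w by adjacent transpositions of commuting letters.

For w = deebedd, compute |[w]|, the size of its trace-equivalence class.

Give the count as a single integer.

#0=d has no predecessor
#1=e depends on [0:d]
#2=e depends on [1:e]
#3=b has no predecessor
#4=e depends on [2:e]
#5=d depends on [4:e]
#6=d depends on [5:d]
sources: [0:d, 3:b]
N(rest) = Σ N(rest − s) over sources s of rest; N(one piece) = 1:
  size 1 → [3]=1  [6]=1
  size 2 → [3,6]=2  [5,6]=1
  size 3 → [3,5,6]=3  [4,5,6]=1
  size 4 → [2,4,5,6]=1  [3,4,5,6]=4
  size 5 → [1,2,4,5,6]=1  [2,3,4,5,6]=5
  first=0(d) contributes 6
  first=3(b) contributes 1
|[w]| = 7

7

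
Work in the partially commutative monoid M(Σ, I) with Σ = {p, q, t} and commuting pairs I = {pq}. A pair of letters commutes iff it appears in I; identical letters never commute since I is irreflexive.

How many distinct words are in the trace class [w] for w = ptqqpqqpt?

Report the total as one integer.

#0=p has no predecessor
#1=t depends on [0:p]
#2=q depends on [1:t]
#3=q depends on [2:q]
#4=p depends on [1:t]
#5=q depends on [3:q]
#6=q depends on [5:q]
#7=p depends on [4:p]
#8=t depends on [6:q, 7:p]
sources: [0:p]
N(rest) = Σ N(rest − s) over sources s of rest; N(one piece) = 1:
  size 1 → [8]=1
  size 2 → [6,8]=1  [7,8]=1
  size 3 → [4,7,8]=1  [5,6,8]=1  [6,7,8]=2
  size 4 → [3,5,6,8]=1  [4,6,7,8]=3  [5,6,7,8]=3
  size 5 → [2,3,5,6,8]=1  [3,5,6,7,8]=4  [4,5,6,7,8]=6
  size 6 → [2,3,5,6,7,8]=5  [3,4,5,6,7,8]=10
  size 7 → [2,3,4,5,6,7,8]=15
  first=0(p) contributes 15

15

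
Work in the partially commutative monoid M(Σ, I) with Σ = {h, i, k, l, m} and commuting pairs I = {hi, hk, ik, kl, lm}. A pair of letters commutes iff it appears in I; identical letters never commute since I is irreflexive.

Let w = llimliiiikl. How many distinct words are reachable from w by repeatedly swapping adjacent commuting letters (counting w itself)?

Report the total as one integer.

0(l) covers ∅
1(l) covers 0:l
2(i) covers 1:l
3(m) covers 2:i
4(l) covers 2:i
5(i) covers 3:m, 4:l
6(i) covers 5:i
7(i) covers 6:i
8(i) covers 7:i
9(k) covers 3:m
10(l) covers 8:i
floor of heap: 0:l
completions by unplaced set U, small U first (add the entries for U minus each lowest piece of U):
  |U|=1: {9}:1  {10}:1
  |U|=2: {8,10}:1  {9,10}:2
  |U|=3: {7,8,10}:1  {8,9,10}:3
  |U|=4: {6,7,8,10}:1  {7,8,9,10}:4
  |U|=5: {5,6,7,8,10}:1  {6,7,8,9,10}:5
  |U|=6: {4,5,6,7,8,10}:1  {5,6,7,8,9,10}:6
  |U|=7: {3,5,6,7,8,9,10}:6  {4,5,6,7,8,9,10}:7
  |U|=8: {3,4,5,6,7,8,9,10}:13
  |U|=9: {2,3,4,5,6,7,8,9,10}:13
  start at 0(l): 13

13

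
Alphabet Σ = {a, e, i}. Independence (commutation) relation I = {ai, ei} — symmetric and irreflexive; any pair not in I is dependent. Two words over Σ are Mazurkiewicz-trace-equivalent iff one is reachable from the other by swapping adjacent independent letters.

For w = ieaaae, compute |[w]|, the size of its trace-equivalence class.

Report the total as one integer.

0(i) covers ∅
1(e) covers ∅
2(a) covers 1:e
3(a) covers 2:a
4(a) covers 3:a
5(e) covers 4:a
floor of heap: 0:i, 1:e
completions by unplaced set U, small U first (add the entries for U minus each lowest piece of U):
  |U|=1: {0}:1  {5}:1
  |U|=2: {0,5}:2  {4,5}:1
  |U|=3: {0,4,5}:3  {3,4,5}:1
  |U|=4: {0,3,4,5}:4  {2,3,4,5}:1
  start at 0(i): 1
  start at 1(e): 5
sum over floor = 6

6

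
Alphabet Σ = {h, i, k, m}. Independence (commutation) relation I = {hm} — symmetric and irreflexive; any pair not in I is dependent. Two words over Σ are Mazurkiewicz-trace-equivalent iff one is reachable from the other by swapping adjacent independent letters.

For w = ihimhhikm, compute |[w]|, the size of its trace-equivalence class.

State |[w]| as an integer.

3

0(i) covers ∅
1(h) covers 0:i
2(i) covers 1:h
3(m) covers 2:i
4(h) covers 2:i
5(h) covers 4:h
6(i) covers 3:m, 5:h
7(k) covers 6:i
8(m) covers 7:k
floor of heap: 0:i
completions by unplaced set U, small U first (add the entries for U minus each lowest piece of U):
  |U|=1: {8}:1
  |U|=2: {7,8}:1
  |U|=3: {6,7,8}:1
  |U|=4: {3,6,7,8}:1  {5,6,7,8}:1
  |U|=5: {3,5,6,7,8}:2  {4,5,6,7,8}:1
  |U|=6: {3,4,5,6,7,8}:3
  |U|=7: {2,3,4,5,6,7,8}:3
  start at 0(i): 3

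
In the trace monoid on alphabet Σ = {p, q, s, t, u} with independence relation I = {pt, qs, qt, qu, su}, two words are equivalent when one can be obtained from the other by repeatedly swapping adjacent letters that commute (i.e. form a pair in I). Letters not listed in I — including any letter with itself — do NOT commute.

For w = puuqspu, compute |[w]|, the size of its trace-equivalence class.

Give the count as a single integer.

12

0(p) covers ∅
1(u) covers 0:p
2(u) covers 1:u
3(q) covers 0:p
4(s) covers 0:p
5(p) covers 2:u, 3:q, 4:s
6(u) covers 5:p
floor of heap: 0:p
completions by unplaced set U, small U first (add the entries for U minus each lowest piece of U):
  |U|=1: {6}:1
  |U|=2: {5,6}:1
  |U|=3: {2,5,6}:1  {3,5,6}:1  {4,5,6}:1
  |U|=4: {1,2,5,6}:1  {2,3,5,6}:2  {2,4,5,6}:2  {3,4,5,6}:2
  |U|=5: {1,2,3,5,6}:3  {1,2,4,5,6}:3  {2,3,4,5,6}:6
  start at 0(p): 12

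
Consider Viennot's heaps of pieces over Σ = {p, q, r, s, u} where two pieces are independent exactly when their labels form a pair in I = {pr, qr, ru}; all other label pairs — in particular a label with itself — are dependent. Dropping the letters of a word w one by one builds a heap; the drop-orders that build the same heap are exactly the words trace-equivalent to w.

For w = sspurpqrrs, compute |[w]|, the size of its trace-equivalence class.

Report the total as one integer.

drop 0:s onto floor
drop 1:s onto {0:s}
drop 2:p onto {1:s}
drop 3:u onto {2:p}
drop 4:r onto {1:s}
drop 5:p onto {3:u}
drop 6:q onto {5:p}
drop 7:r onto {4:r}
drop 8:r onto {7:r}
drop 9:s onto {6:q, 8:r}
ground layer = {0:s}
drop-orders for the pieces not yet dropped (sum over which currently-grounded one goes next):
  1 to go: {9} 1
  2 to go: {6,9} 1  {8,9} 1
  3 to go: {5,6,9} 1  {6,8,9} 2  {7,8,9} 1
  4 to go: {3,5,6,9} 1  {4,7,8,9} 1  {5,6,8,9} 3  {6,7,8,9} 3
  5 to go: {2,3,5,6,9} 1  {3,5,6,8,9} 4  {4,6,7,8,9} 4  {5,6,7,8,9} 6
  6 to go: {2,3,5,6,8,9} 5  {3,5,6,7,8,9} 10  {4,5,6,7,8,9} 10
  7 to go: {2,3,5,6,7,8,9} 15  {3,4,5,6,7,8,9} 20
  8 to go: {2,3,4,5,6,7,8,9} 35
  if 0:s drops first: 35 orders

35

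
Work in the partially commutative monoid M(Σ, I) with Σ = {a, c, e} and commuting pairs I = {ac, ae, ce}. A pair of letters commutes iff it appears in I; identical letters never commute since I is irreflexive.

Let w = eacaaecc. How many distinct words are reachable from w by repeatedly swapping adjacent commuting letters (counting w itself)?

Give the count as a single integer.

560

drop 0:e onto floor
drop 1:a onto floor
drop 2:c onto floor
drop 3:a onto {1:a}
drop 4:a onto {3:a}
drop 5:e onto {0:e}
drop 6:c onto {2:c}
drop 7:c onto {6:c}
ground layer = {0:e, 1:a, 2:c}
drop-orders for the pieces not yet dropped (sum over which currently-grounded one goes next):
  1 to go: {4} 1  {5} 1  {7} 1
  2 to go: {0,5} 1  {3,4} 1  {4,5} 2  {4,7} 2  {5,7} 2  {6,7} 1
  3 to go: {0,4,5} 3  {0,5,7} 3  {1,3,4} 1  {2,6,7} 1  {3,4,5} 3  {3,4,7} 3  {4,5,7} 6  {4,6,7} 3  {5,6,7} 3
  4 to go: {0,3,4,5} 6  {0,4,5,7} 12  {0,5,6,7} 6  {1,3,4,5} 4  {1,3,4,7} 4  {2,4,6,7} 4  {2,5,6,7} 4  {3,4,5,7} 12  {3,4,6,7} 6  {4,5,6,7} 12
  5 to go: {0,1,3,4,5} 10  {0,2,5,6,7} 10  {0,3,4,5,7} 30  {0,4,5,6,7} 30  {1,3,4,5,7} 20  {1,3,4,6,7} 10  {2,3,4,6,7} 10  {2,4,5,6,7} 20  {3,4,5,6,7} 30
  6 to go: {0,1,3,4,5,7} 60  {0,2,4,5,6,7} 60  {0,3,4,5,6,7} 90  {1,2,3,4,6,7} 20  {1,3,4,5,6,7} 60  {2,3,4,5,6,7} 60
  if 0:e drops first: 140 orders
  if 1:a drops first: 210 orders
  if 2:c drops first: 210 orders
heap linearizations: 560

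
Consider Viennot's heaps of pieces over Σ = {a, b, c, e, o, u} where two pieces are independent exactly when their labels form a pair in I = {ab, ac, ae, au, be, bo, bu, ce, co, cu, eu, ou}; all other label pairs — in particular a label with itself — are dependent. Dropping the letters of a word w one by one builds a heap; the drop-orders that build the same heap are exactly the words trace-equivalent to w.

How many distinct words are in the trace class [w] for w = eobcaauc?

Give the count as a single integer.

280

piece 0:e — minimal
piece 1:o rests on {0:e}
piece 2:b — minimal
piece 3:c rests on {2:b}
piece 4:a rests on {1:o}
piece 5:a rests on {4:a}
piece 6:u — minimal
piece 7:c rests on {3:c}
minimal pieces: {0:e, 2:b, 6:u}
ways to finish when only these pieces remain (= sum over removing one remaining piece with nothing left below it):
  1 left: {5}→1  {6}→1  {7}→1
  2 left: {3,7}→1  {4,5}→1  {5,6}→2  {5,7}→2  {6,7}→2
  3 left: {1,4,5}→1  {2,3,7}→1  {3,5,7}→3  {3,6,7}→3  {4,5,6}→3  {4,5,7}→3  {5,6,7}→6
  4 left: {0,1,4,5}→1  {1,4,5,6}→4  {1,4,5,7}→4  {2,3,5,7}→4  {2,3,6,7}→4  {3,4,5,7}→6  {3,5,6,7}→12  {4,5,6,7}→12
  5 left: {0,1,4,5,6}→5  {0,1,4,5,7}→5  {1,3,4,5,7}→10  {1,4,5,6,7}→20  {2,3,4,5,7}→10  {2,3,5,6,7}→20  {3,4,5,6,7}→30
  6 left: {0,1,3,4,5,7}→15  {0,1,4,5,6,7}→30  {1,2,3,4,5,7}→20  {1,3,4,5,6,7}→60  {2,3,4,5,6,7}→60
  placing 0:e first → 140 extensions
  placing 2:b first → 105 extensions
  placing 6:u first → 35 extensions
total linear extensions = 280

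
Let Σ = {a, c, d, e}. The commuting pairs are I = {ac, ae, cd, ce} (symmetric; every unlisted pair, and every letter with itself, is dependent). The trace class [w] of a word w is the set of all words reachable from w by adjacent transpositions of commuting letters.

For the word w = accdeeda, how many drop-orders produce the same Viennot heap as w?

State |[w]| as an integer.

28

0(a) covers ∅
1(c) covers ∅
2(c) covers 1:c
3(d) covers 0:a
4(e) covers 3:d
5(e) covers 4:e
6(d) covers 5:e
7(a) covers 6:d
floor of heap: 0:a, 1:c
completions by unplaced set U, small U first (add the entries for U minus each lowest piece of U):
  |U|=1: {2}:1  {7}:1
  |U|=2: {1,2}:1  {2,7}:2  {6,7}:1
  |U|=3: {1,2,7}:3  {2,6,7}:3  {5,6,7}:1
  |U|=4: {1,2,6,7}:6  {2,5,6,7}:4  {4,5,6,7}:1
  |U|=5: {1,2,5,6,7}:10  {2,4,5,6,7}:5  {3,4,5,6,7}:1
  |U|=6: {0,3,4,5,6,7}:1  {1,2,4,5,6,7}:15  {2,3,4,5,6,7}:6
  start at 0(a): 21
  start at 1(c): 7
sum over floor = 28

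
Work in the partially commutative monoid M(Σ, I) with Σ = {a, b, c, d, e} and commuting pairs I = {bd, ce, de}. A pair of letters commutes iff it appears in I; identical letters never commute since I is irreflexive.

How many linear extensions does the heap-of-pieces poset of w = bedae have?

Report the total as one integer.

3

#0=b has no predecessor
#1=e depends on [0:b]
#2=d has no predecessor
#3=a depends on [1:e, 2:d]
#4=e depends on [3:a]
sources: [0:b, 2:d]
N(rest) = Σ N(rest − s) over sources s of rest; N(one piece) = 1:
  size 1 → [4]=1
  size 2 → [3,4]=1
  size 3 → [1,3,4]=1  [2,3,4]=1
  first=0(b) contributes 2
  first=2(d) contributes 1
|[w]| = 3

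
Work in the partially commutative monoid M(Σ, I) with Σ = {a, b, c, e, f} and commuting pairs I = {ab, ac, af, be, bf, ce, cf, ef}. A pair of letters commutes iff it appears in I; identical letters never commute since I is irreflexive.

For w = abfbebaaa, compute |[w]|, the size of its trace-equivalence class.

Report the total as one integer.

drop 0:a onto floor
drop 1:b onto floor
drop 2:f onto floor
drop 3:b onto {1:b}
drop 4:e onto {0:a}
drop 5:b onto {3:b}
drop 6:a onto {4:e}
drop 7:a onto {6:a}
drop 8:a onto {7:a}
ground layer = {0:a, 1:b, 2:f}
drop-orders for the pieces not yet dropped (sum over which currently-grounded one goes next):
  1 to go: {2} 1  {5} 1  {8} 1
  2 to go: {2,5} 2  {2,8} 2  {3,5} 1  {5,8} 2  {7,8} 1
  3 to go: {1,3,5} 1  {2,3,5} 3  {2,5,8} 6  {2,7,8} 3  {3,5,8} 3  {5,7,8} 3  {6,7,8} 1
  4 to go: {1,2,3,5} 4  {1,3,5,8} 4  {2,3,5,8} 12  {2,5,7,8} 12  {2,6,7,8} 4  {3,5,7,8} 6  {4,6,7,8} 1  {5,6,7,8} 4
  5 to go: {0,4,6,7,8} 1  {1,2,3,5,8} 20  {1,3,5,7,8} 10  {2,3,5,7,8} 30  {2,4,6,7,8} 5  {2,5,6,7,8} 20  {3,5,6,7,8} 10  {4,5,6,7,8} 5
  6 to go: {0,2,4,6,7,8} 6  {0,4,5,6,7,8} 6  {1,2,3,5,7,8} 60  {1,3,5,6,7,8} 20  {2,3,5,6,7,8} 60  {2,4,5,6,7,8} 30  {3,4,5,6,7,8} 15
  7 to go: {0,2,4,5,6,7,8} 42  {0,3,4,5,6,7,8} 21  {1,2,3,5,6,7,8} 140  {1,3,4,5,6,7,8} 35  {2,3,4,5,6,7,8} 105
  if 0:a drops first: 280 orders
  if 1:b drops first: 168 orders
  if 2:f drops first: 56 orders
heap linearizations: 504

504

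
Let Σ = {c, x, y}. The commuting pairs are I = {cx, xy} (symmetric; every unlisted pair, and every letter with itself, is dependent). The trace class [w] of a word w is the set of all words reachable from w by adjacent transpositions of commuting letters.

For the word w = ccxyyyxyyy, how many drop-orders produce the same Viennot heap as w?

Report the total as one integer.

45

#0=c has no predecessor
#1=c depends on [0:c]
#2=x has no predecessor
#3=y depends on [1:c]
#4=y depends on [3:y]
#5=y depends on [4:y]
#6=x depends on [2:x]
#7=y depends on [5:y]
#8=y depends on [7:y]
#9=y depends on [8:y]
sources: [0:c, 2:x]
N(rest) = Σ N(rest − s) over sources s of rest; N(one piece) = 1:
  size 1 → [6]=1  [9]=1
  size 2 → [2,6]=1  [6,9]=2  [8,9]=1
  size 3 → [2,6,9]=3  [6,8,9]=3  [7,8,9]=1
  size 4 → [2,6,8,9]=6  [5,7,8,9]=1  [6,7,8,9]=4
  size 5 → [2,6,7,8,9]=10  [4,5,7,8,9]=1  [5,6,7,8,9]=5
  size 6 → [2,5,6,7,8,9]=15  [3,4,5,7,8,9]=1  [4,5,6,7,8,9]=6
  size 7 → [1,3,4,5,7,8,9]=1  [2,4,5,6,7,8,9]=21  [3,4,5,6,7,8,9]=7
  size 8 → [0,1,3,4,5,7,8,9]=1  [1,3,4,5,6,7,8,9]=8  [2,3,4,5,6,7,8,9]=28
  first=0(c) contributes 36
  first=2(x) contributes 9
|[w]| = 45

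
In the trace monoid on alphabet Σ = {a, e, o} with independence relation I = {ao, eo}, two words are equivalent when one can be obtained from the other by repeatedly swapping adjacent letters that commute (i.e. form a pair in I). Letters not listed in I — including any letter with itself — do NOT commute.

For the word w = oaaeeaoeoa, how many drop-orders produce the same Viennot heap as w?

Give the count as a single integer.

#0=o has no predecessor
#1=a has no predecessor
#2=a depends on [1:a]
#3=e depends on [2:a]
#4=e depends on [3:e]
#5=a depends on [4:e]
#6=o depends on [0:o]
#7=e depends on [5:a]
#8=o depends on [6:o]
#9=a depends on [7:e]
sources: [0:o, 1:a]
N(rest) = Σ N(rest − s) over sources s of rest; N(one piece) = 1:
  size 1 → [8]=1  [9]=1
  size 2 → [6,8]=1  [7,9]=1  [8,9]=2
  size 3 → [0,6,8]=1  [5,7,9]=1  [6,8,9]=3  [7,8,9]=3
  size 4 → [0,6,8,9]=4  [4,5,7,9]=1  [5,7,8,9]=4  [6,7,8,9]=6
  size 5 → [0,6,7,8,9]=10  [3,4,5,7,9]=1  [4,5,7,8,9]=5  [5,6,7,8,9]=10
  size 6 → [0,5,6,7,8,9]=20  [2,3,4,5,7,9]=1  [3,4,5,7,8,9]=6  [4,5,6,7,8,9]=15
  size 7 → [0,4,5,6,7,8,9]=35  [1,2,3,4,5,7,9]=1  [2,3,4,5,7,8,9]=7  [3,4,5,6,7,8,9]=21
  size 8 → [0,3,4,5,6,7,8,9]=56  [1,2,3,4,5,7,8,9]=8  [2,3,4,5,6,7,8,9]=28
  first=0(o) contributes 36
  first=1(a) contributes 84
|[w]| = 120

120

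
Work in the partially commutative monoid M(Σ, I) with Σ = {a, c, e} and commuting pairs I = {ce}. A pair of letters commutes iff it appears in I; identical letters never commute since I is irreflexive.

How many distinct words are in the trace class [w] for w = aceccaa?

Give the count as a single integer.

4

piece 0:a — minimal
piece 1:c rests on {0:a}
piece 2:e rests on {0:a}
piece 3:c rests on {1:c}
piece 4:c rests on {3:c}
piece 5:a rests on {2:e, 4:c}
piece 6:a rests on {5:a}
minimal pieces: {0:a}
ways to finish when only these pieces remain (= sum over removing one remaining piece with nothing left below it):
  1 left: {6}→1
  2 left: {5,6}→1
  3 left: {2,5,6}→1  {4,5,6}→1
  4 left: {2,4,5,6}→2  {3,4,5,6}→1
  5 left: {1,3,4,5,6}→1  {2,3,4,5,6}→3
  placing 0:a first → 4 extensions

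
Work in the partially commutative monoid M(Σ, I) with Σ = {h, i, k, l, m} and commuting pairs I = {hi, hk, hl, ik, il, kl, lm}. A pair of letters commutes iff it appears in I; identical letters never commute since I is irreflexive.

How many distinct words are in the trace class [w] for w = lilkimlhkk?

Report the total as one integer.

0(l) covers ∅
1(i) covers ∅
2(l) covers 0:l
3(k) covers ∅
4(i) covers 1:i
5(m) covers 3:k, 4:i
6(l) covers 2:l
7(h) covers 5:m
8(k) covers 5:m
9(k) covers 8:k
floor of heap: 0:l, 1:i, 3:k
completions by unplaced set U, small U first (add the entries for U minus each lowest piece of U):
  |U|=1: {6}:1  {7}:1  {9}:1
  |U|=2: {2,6}:1  {6,7}:2  {6,9}:2  {7,9}:2  {8,9}:1
  |U|=3: {0,2,6}:1  {2,6,7}:3  {2,6,9}:3  {6,7,9}:6  {6,8,9}:3  {7,8,9}:3
  |U|=4: {0,2,6,7}:4  {0,2,6,9}:4  {2,6,7,9}:12  {2,6,8,9}:6  {5,7,8,9}:3  {6,7,8,9}:12
  |U|=5: {0,2,6,7,9}:20  {0,2,6,8,9}:10  {2,6,7,8,9}:30  {3,5,7,8,9}:3  {4,5,7,8,9}:3  {5,6,7,8,9}:15
  |U|=6: {0,2,6,7,8,9}:60  {1,4,5,7,8,9}:3  {2,5,6,7,8,9}:45  {3,4,5,7,8,9}:6  {3,5,6,7,8,9}:18  {4,5,6,7,8,9}:18
  |U|=7: {0,2,5,6,7,8,9}:105  {1,3,4,5,7,8,9}:9  {1,4,5,6,7,8,9}:21  {2,3,5,6,7,8,9}:63  {2,4,5,6,7,8,9}:63  {3,4,5,6,7,8,9}:42
  |U|=8: {0,2,3,5,6,7,8,9}:168  {0,2,4,5,6,7,8,9}:168  {1,2,4,5,6,7,8,9}:84  {1,3,4,5,6,7,8,9}:72  {2,3,4,5,6,7,8,9}:168
  start at 0(l): 324
  start at 1(i): 504
  start at 3(k): 252
sum over floor = 1080

1080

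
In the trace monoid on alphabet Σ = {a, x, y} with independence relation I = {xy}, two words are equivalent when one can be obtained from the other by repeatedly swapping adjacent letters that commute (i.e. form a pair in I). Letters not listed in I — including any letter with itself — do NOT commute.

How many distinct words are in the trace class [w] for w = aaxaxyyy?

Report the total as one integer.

piece 0:a — minimal
piece 1:a rests on {0:a}
piece 2:x rests on {1:a}
piece 3:a rests on {2:x}
piece 4:x rests on {3:a}
piece 5:y rests on {3:a}
piece 6:y rests on {5:y}
piece 7:y rests on {6:y}
minimal pieces: {0:a}
ways to finish when only these pieces remain (= sum over removing one remaining piece with nothing left below it):
  1 left: {4}→1  {7}→1
  2 left: {4,7}→2  {6,7}→1
  3 left: {4,6,7}→3  {5,6,7}→1
  4 left: {4,5,6,7}→4
  5 left: {3,4,5,6,7}→4
  6 left: {2,3,4,5,6,7}→4
  placing 0:a first → 4 extensions

4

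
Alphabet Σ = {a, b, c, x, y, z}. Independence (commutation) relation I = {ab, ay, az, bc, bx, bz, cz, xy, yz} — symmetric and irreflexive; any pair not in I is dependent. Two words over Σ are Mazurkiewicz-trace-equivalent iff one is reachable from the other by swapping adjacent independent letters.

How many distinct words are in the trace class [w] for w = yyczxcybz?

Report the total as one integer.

16

0(y) covers ∅
1(y) covers 0:y
2(c) covers 1:y
3(z) covers ∅
4(x) covers 2:c, 3:z
5(c) covers 4:x
6(y) covers 5:c
7(b) covers 6:y
8(z) covers 4:x
floor of heap: 0:y, 3:z
completions by unplaced set U, small U first (add the entries for U minus each lowest piece of U):
  |U|=1: {7}:1  {8}:1
  |U|=2: {6,7}:1  {7,8}:2
  |U|=3: {5,6,7}:1  {6,7,8}:3
  |U|=4: {5,6,7,8}:4
  |U|=5: {4,5,6,7,8}:4
  |U|=6: {2,4,5,6,7,8}:4  {3,4,5,6,7,8}:4
  |U|=7: {1,2,4,5,6,7,8}:4  {2,3,4,5,6,7,8}:8
  start at 0(y): 12
  start at 3(z): 4
sum over floor = 16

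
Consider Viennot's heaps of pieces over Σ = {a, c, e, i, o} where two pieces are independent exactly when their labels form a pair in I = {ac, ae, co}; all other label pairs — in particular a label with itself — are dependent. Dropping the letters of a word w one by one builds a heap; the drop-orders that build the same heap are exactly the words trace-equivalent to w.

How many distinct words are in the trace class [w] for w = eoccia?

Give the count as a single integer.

piece 0:e — minimal
piece 1:o rests on {0:e}
piece 2:c rests on {0:e}
piece 3:c rests on {2:c}
piece 4:i rests on {1:o, 3:c}
piece 5:a rests on {4:i}
minimal pieces: {0:e}
ways to finish when only these pieces remain (= sum over removing one remaining piece with nothing left below it):
  1 left: {5}→1
  2 left: {4,5}→1
  3 left: {1,4,5}→1  {3,4,5}→1
  4 left: {1,3,4,5}→2  {2,3,4,5}→1
  placing 0:e first → 3 extensions

3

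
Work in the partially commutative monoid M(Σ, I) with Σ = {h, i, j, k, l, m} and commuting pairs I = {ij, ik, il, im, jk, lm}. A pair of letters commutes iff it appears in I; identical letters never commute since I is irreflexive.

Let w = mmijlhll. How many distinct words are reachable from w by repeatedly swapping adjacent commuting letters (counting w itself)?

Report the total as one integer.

drop 0:m onto floor
drop 1:m onto {0:m}
drop 2:i onto floor
drop 3:j onto {1:m}
drop 4:l onto {3:j}
drop 5:h onto {2:i, 4:l}
drop 6:l onto {5:h}
drop 7:l onto {6:l}
ground layer = {0:m, 2:i}
drop-orders for the pieces not yet dropped (sum over which currently-grounded one goes next):
  1 to go: {7} 1
  2 to go: {6,7} 1
  3 to go: {5,6,7} 1
  4 to go: {2,5,6,7} 1  {4,5,6,7} 1
  5 to go: {2,4,5,6,7} 2  {3,4,5,6,7} 1
  6 to go: {1,3,4,5,6,7} 1  {2,3,4,5,6,7} 3
  if 0:m drops first: 4 orders
  if 2:i drops first: 1 orders
heap linearizations: 5

5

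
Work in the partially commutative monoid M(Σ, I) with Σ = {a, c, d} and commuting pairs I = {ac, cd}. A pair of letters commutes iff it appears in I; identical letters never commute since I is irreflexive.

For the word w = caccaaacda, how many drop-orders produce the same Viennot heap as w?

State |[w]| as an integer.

210

piece 0:c — minimal
piece 1:a — minimal
piece 2:c rests on {0:c}
piece 3:c rests on {2:c}
piece 4:a rests on {1:a}
piece 5:a rests on {4:a}
piece 6:a rests on {5:a}
piece 7:c rests on {3:c}
piece 8:d rests on {6:a}
piece 9:a rests on {8:d}
minimal pieces: {0:c, 1:a}
ways to finish when only these pieces remain (= sum over removing one remaining piece with nothing left below it):
  1 left: {7}→1  {9}→1
  2 left: {3,7}→1  {7,9}→2  {8,9}→1
  3 left: {2,3,7}→1  {3,7,9}→3  {6,8,9}→1  {7,8,9}→3
  4 left: {0,2,3,7}→1  {2,3,7,9}→4  {3,7,8,9}→6  {5,6,8,9}→1  {6,7,8,9}→4
  5 left: {0,2,3,7,9}→5  {2,3,7,8,9}→10  {3,6,7,8,9}→10  {4,5,6,8,9}→1  {5,6,7,8,9}→5
  6 left: {0,2,3,7,8,9}→15  {1,4,5,6,8,9}→1  {2,3,6,7,8,9}→20  {3,5,6,7,8,9}→15  {4,5,6,7,8,9}→6
  7 left: {0,2,3,6,7,8,9}→35  {1,4,5,6,7,8,9}→7  {2,3,5,6,7,8,9}→35  {3,4,5,6,7,8,9}→21
  8 left: {0,2,3,5,6,7,8,9}→70  {1,3,4,5,6,7,8,9}→28  {2,3,4,5,6,7,8,9}→56
  placing 0:c first → 84 extensions
  placing 1:a first → 126 extensions
total linear extensions = 210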